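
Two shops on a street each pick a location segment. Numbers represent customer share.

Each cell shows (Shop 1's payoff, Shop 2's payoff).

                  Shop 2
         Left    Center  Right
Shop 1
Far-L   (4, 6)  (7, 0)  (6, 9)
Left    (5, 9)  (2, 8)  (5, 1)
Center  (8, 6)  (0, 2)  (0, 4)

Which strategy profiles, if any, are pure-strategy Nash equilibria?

Pure-strategy Nash equilibria: (Far-L, Right), (Center, Left)

Shop 1 against Left: payoffs 4, 5, 8 → best response Center.
Shop 1 against Center: payoffs 7, 2, 0 → best response Far-L.
Shop 1 against Right: payoffs 6, 5, 0 → best response Far-L.
Shop 2 against Far-L: payoffs 6, 0, 9 → best response Right.
Shop 2 against Left: payoffs 9, 8, 1 → best response Left.
Shop 2 against Center: payoffs 6, 2, 4 → best response Left.
Mutual best responses: (Far-L, Right); (Center, Left).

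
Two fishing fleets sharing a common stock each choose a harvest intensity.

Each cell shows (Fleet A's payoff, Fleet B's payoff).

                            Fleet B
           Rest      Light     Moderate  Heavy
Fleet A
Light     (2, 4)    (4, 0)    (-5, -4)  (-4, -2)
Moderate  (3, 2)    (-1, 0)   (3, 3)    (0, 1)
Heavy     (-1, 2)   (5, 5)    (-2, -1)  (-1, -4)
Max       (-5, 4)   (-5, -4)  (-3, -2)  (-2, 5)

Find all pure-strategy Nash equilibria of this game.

The pure Nash equilibria are (Moderate, Moderate); (Heavy, Light).

Fleet A against Rest: payoffs 2, 3, -1, -5 → best response Moderate.
Fleet A against Light: payoffs 4, -1, 5, -5 → best response Heavy.
Fleet A against Moderate: payoffs -5, 3, -2, -3 → best response Moderate.
Fleet A against Heavy: payoffs -4, 0, -1, -2 → best response Moderate.
Fleet B against Light: payoffs 4, 0, -4, -2 → best response Rest.
Fleet B against Moderate: payoffs 2, 0, 3, 1 → best response Moderate.
Fleet B against Heavy: payoffs 2, 5, -1, -4 → best response Light.
Fleet B against Max: payoffs 4, -4, -2, 5 → best response Heavy.
Mutual best responses: (Moderate, Moderate); (Heavy, Light).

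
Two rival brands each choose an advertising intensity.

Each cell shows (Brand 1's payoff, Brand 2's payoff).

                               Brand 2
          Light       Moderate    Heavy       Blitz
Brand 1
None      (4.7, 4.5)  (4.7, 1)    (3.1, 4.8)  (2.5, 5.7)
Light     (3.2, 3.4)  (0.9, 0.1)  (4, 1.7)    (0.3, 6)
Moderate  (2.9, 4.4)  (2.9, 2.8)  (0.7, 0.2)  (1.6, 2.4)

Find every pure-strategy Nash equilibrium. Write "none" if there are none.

The unique pure-strategy Nash equilibrium is (None, Blitz).

(None, Light): Brand 2 can switch to Heavy (4.5 → 4.8). Not NE.
(None, Moderate): Brand 2 can switch to Light (1 → 4.5). Not NE.
(None, Heavy): Brand 1 can switch to Light (3.1 → 4). Not NE.
(None, Blitz): Brand 1 gets 2.5, best alternative 1.6; Brand 2 gets 5.7, best alternative 4.8. No profitable deviation — NE.
(Light, Light): Brand 1 can switch to None (3.2 → 4.7). Not NE.
(Light, Moderate): Brand 1 can switch to None (0.9 → 4.7). Not NE.
(Light, Heavy): Brand 2 can switch to Light (1.7 → 3.4). Not NE.
(Light, Blitz): Brand 1 can switch to None (0.3 → 2.5). Not NE.
(Moderate, Light): Brand 1 can switch to None (2.9 → 4.7). Not NE.
(Moderate, Moderate): Brand 1 can switch to None (2.9 → 4.7). Not NE.
(Moderate, Heavy): Brand 1 can switch to None (0.7 → 3.1). Not NE.
(Moderate, Blitz): Brand 1 can switch to None (1.6 → 2.5). Not NE.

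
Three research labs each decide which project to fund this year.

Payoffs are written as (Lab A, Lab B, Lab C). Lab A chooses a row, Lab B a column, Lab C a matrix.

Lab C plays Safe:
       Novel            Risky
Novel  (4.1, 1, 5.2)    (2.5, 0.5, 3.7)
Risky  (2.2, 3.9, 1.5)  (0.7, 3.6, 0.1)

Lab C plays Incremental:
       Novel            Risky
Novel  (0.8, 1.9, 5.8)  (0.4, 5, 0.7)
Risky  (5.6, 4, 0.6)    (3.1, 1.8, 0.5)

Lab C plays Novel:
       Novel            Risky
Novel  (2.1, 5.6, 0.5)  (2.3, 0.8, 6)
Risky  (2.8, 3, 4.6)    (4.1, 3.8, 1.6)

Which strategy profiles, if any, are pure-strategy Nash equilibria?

Check each profile: it is a Nash equilibrium iff no player can strictly gain by switching unilaterally.
(Novel, Novel, Safe): Lab C can switch to Incremental (5.2 → 5.8). Not NE.
(Novel, Novel, Incremental): Lab A can switch to Risky (0.8 → 5.6). Not NE.
(Novel, Novel, Novel): Lab A can switch to Risky (2.1 → 2.8). Not NE.
(Novel, Risky, Safe): Lab B can switch to Novel (0.5 → 1). Not NE.
(Novel, Risky, Incremental): Lab A can switch to Risky (0.4 → 3.1). Not NE.
(Novel, Risky, Novel): Lab A can switch to Risky (2.3 → 4.1). Not NE.
(Risky, Novel, Safe): Lab A can switch to Novel (2.2 → 4.1). Not NE.
(Risky, Novel, Incremental): Lab C can switch to Safe (0.6 → 1.5). Not NE.
(Risky, Novel, Novel): Lab B can switch to Risky (3 → 3.8). Not NE.
(Risky, Risky, Safe): Lab A can switch to Novel (0.7 → 2.5). Not NE.
(Risky, Risky, Novel): Lab A gets 4.1, best alternative 2.3; Lab B gets 3.8, best alternative 3; Lab C gets 1.6, best alternative 0.5. No profitable deviation — NE.
(The remaining 1 profile has a profitable deviation by the same check.)

(Risky, Risky, Novel)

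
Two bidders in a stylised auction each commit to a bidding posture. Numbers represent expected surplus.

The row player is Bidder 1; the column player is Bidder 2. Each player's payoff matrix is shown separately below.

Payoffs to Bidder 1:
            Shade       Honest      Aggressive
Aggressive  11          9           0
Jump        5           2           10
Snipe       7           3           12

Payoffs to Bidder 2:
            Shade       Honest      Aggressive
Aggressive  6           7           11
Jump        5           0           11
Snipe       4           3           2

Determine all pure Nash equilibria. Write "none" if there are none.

This game has no pure Nash equilibrium.

Bidder 1 against Shade: payoffs 11, 5, 7 → best response Aggressive.
Bidder 1 against Honest: payoffs 9, 2, 3 → best response Aggressive.
Bidder 1 against Aggressive: payoffs 0, 10, 12 → best response Snipe.
Bidder 2 against Aggressive: payoffs 6, 7, 11 → best response Aggressive.
Bidder 2 against Jump: payoffs 5, 0, 11 → best response Aggressive.
Bidder 2 against Snipe: payoffs 4, 3, 2 → best response Shade.
No profile is a mutual best response for all players.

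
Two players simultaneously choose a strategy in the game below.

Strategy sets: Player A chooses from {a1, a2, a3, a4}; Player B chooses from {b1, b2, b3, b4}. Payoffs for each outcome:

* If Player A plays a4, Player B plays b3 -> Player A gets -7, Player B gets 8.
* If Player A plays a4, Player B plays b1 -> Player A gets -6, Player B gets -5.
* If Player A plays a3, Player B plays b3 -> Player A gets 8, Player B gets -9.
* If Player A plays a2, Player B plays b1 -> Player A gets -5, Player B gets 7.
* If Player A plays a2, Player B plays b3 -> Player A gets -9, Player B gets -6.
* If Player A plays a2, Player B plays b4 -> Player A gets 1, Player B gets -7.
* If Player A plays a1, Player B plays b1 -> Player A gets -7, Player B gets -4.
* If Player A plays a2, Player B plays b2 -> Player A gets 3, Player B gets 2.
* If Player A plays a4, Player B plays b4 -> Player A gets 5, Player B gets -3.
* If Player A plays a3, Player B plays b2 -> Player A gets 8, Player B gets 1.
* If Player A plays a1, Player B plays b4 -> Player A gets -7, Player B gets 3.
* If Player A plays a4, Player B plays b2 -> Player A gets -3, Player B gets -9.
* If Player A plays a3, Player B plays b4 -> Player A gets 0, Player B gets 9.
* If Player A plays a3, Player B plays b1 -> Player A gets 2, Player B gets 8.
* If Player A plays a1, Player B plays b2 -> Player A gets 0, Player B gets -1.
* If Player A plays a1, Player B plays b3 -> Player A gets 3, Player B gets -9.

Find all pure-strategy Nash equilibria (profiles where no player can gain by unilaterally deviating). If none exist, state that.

This game has no pure Nash equilibrium.

Check each profile: it is a Nash equilibrium iff no player can strictly gain by switching unilaterally.
(a1, b1): Player A can switch to a2 (-7 → -5). Not NE.
(a1, b2): Player A can switch to a2 (0 → 3). Not NE.
(a1, b3): Player A can switch to a3 (3 → 8). Not NE.
(a1, b4): Player A can switch to a2 (-7 → 1). Not NE.
(a2, b1): Player A can switch to a3 (-5 → 2). Not NE.
(a2, b2): Player A can switch to a3 (3 → 8). Not NE.
(The remaining 10 profiles each have a profitable deviation by the same check.)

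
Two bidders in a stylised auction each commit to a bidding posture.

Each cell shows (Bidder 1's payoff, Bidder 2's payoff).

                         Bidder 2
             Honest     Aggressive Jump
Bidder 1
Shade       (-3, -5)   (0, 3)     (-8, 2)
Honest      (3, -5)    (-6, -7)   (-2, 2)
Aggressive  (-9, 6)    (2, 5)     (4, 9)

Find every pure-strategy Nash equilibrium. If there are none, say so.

(Aggressive, Jump)

For each player, find the best response to each opponent profile; mutual best responses are the pure NE.
Bidder 1 against Honest: payoffs -3, 3, -9 → best response Honest.
Bidder 1 against Aggressive: payoffs 0, -6, 2 → best response Aggressive.
Bidder 1 against Jump: payoffs -8, -2, 4 → best response Aggressive.
Bidder 2 against Shade: payoffs -5, 3, 2 → best response Aggressive.
Bidder 2 against Honest: payoffs -5, -7, 2 → best response Jump.
Bidder 2 against Aggressive: payoffs 6, 5, 9 → best response Jump.
Mutual best responses: (Aggressive, Jump).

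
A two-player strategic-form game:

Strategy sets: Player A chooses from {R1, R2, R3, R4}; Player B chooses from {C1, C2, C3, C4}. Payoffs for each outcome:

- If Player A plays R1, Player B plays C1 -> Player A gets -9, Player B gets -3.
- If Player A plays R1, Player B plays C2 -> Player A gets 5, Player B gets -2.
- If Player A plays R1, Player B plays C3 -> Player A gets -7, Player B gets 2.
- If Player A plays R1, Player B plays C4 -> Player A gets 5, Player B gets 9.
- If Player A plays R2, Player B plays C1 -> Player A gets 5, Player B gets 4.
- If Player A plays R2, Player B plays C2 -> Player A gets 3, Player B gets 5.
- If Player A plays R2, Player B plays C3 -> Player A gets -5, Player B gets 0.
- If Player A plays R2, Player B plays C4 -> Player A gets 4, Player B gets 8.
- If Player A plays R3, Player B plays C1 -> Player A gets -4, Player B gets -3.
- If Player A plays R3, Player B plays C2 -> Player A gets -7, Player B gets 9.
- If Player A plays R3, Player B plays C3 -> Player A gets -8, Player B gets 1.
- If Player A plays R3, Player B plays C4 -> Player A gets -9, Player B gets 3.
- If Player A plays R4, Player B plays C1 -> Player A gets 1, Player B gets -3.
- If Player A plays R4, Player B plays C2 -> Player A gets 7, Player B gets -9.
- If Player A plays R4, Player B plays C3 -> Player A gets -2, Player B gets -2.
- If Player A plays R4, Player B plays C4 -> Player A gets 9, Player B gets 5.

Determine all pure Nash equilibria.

Pure NE: (R4, C4)

Player A against C1: payoffs -9, 5, -4, 1 → best response R2.
Player A against C2: payoffs 5, 3, -7, 7 → best response R4.
Player A against C3: payoffs -7, -5, -8, -2 → best response R4.
Player A against C4: payoffs 5, 4, -9, 9 → best response R4.
Player B against R1: payoffs -3, -2, 2, 9 → best response C4.
Player B against R2: payoffs 4, 5, 0, 8 → best response C4.
Player B against R3: payoffs -3, 9, 1, 3 → best response C2.
Player B against R4: payoffs -3, -9, -2, 5 → best response C4.
Mutual best responses: (R4, C4).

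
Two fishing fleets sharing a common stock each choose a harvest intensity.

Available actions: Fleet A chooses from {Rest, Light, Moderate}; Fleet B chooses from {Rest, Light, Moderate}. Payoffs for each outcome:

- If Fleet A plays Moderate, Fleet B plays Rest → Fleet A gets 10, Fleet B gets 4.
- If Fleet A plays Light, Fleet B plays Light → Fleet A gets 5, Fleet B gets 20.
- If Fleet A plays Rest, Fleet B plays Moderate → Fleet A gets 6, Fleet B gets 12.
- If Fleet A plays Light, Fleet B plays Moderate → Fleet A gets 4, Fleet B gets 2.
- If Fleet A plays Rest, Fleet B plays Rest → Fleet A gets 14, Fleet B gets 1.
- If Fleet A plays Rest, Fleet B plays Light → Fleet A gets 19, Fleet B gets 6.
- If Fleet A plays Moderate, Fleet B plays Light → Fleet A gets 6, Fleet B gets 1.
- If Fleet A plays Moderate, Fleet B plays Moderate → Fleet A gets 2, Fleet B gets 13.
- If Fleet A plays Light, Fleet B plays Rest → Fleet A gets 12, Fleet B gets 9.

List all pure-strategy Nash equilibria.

The unique pure-strategy Nash equilibrium is (Rest, Moderate).

For each player, find the best response to each opponent profile; mutual best responses are the pure NE.
Fleet A against Rest: payoffs 14, 12, 10 → best response Rest.
Fleet A against Light: payoffs 19, 5, 6 → best response Rest.
Fleet A against Moderate: payoffs 6, 4, 2 → best response Rest.
Fleet B against Rest: payoffs 1, 6, 12 → best response Moderate.
Fleet B against Light: payoffs 9, 20, 2 → best response Light.
Fleet B against Moderate: payoffs 4, 1, 13 → best response Moderate.
Mutual best responses: (Rest, Moderate).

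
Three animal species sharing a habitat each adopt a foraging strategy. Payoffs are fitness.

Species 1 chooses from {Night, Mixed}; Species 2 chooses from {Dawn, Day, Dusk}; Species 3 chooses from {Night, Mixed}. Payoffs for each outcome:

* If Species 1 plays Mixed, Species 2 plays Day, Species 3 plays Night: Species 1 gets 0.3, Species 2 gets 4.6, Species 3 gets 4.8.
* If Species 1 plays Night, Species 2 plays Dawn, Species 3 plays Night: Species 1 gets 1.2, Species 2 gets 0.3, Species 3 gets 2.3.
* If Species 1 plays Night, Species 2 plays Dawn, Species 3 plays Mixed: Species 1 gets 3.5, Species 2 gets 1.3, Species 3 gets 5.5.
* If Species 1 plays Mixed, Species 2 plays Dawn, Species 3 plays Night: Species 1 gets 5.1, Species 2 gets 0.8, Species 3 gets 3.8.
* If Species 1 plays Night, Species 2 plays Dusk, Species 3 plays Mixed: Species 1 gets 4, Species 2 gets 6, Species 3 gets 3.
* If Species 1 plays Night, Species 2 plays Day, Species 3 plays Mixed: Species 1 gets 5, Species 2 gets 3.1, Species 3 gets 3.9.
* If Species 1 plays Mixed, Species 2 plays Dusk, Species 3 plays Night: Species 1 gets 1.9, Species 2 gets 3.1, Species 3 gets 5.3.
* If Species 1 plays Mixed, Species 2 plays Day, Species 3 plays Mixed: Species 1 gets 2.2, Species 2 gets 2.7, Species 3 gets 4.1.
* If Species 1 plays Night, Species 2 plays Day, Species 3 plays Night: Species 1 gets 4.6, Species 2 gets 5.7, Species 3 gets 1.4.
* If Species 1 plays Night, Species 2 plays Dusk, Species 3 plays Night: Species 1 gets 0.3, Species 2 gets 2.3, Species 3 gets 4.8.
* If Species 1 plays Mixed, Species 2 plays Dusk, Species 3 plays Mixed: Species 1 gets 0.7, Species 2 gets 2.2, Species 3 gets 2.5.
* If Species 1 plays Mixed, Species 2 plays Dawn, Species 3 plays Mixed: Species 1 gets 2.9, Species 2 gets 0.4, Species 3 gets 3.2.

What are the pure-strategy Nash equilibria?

none

For each player, find the best response to each opponent profile; mutual best responses are the pure NE.
Species 1 against (Dawn, Night): payoffs 1.2, 5.1 → best response Mixed.
Species 1 against (Dawn, Mixed): payoffs 3.5, 2.9 → best response Night.
Species 1 against (Day, Night): payoffs 4.6, 0.3 → best response Night.
Species 1 against (Day, Mixed): payoffs 5, 2.2 → best response Night.
Species 1 against (Dusk, Night): payoffs 0.3, 1.9 → best response Mixed.
Species 1 against (Dusk, Mixed): payoffs 4, 0.7 → best response Night.
Species 2 against (Night, Night): payoffs 0.3, 5.7, 2.3 → best response Day.
Species 2 against (Night, Mixed): payoffs 1.3, 3.1, 6 → best response Dusk.
Species 2 against (Mixed, Night): payoffs 0.8, 4.6, 3.1 → best response Day.
Species 2 against (Mixed, Mixed): payoffs 0.4, 2.7, 2.2 → best response Day.
Species 3 against (Night, Dawn): payoffs 2.3, 5.5 → best response Mixed.
Species 3 against (Night, Day): payoffs 1.4, 3.9 → best response Mixed.
Species 3 against (Night, Dusk): payoffs 4.8, 3 → best response Night.
Species 3 against (Mixed, Dawn): payoffs 3.8, 3.2 → best response Night.
Species 3 against (Mixed, Day): payoffs 4.8, 4.1 → best response Night.
Species 3 against (Mixed, Dusk): payoffs 5.3, 2.5 → best response Night.
No profile is a mutual best response for all players.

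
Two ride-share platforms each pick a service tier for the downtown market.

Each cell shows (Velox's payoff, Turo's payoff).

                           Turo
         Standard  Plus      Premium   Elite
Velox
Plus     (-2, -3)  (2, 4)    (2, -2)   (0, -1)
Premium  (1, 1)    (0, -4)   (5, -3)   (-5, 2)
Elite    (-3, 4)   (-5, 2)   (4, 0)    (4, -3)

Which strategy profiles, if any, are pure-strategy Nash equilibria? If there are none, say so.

Pure NE: (Plus, Plus)

For each player, find the best response to each opponent profile; mutual best responses are the pure NE.
Velox against Standard: payoffs -2, 1, -3 → best response Premium.
Velox against Plus: payoffs 2, 0, -5 → best response Plus.
Velox against Premium: payoffs 2, 5, 4 → best response Premium.
Velox against Elite: payoffs 0, -5, 4 → best response Elite.
Turo against Plus: payoffs -3, 4, -2, -1 → best response Plus.
Turo against Premium: payoffs 1, -4, -3, 2 → best response Elite.
Turo against Elite: payoffs 4, 2, 0, -3 → best response Standard.
Mutual best responses: (Plus, Plus).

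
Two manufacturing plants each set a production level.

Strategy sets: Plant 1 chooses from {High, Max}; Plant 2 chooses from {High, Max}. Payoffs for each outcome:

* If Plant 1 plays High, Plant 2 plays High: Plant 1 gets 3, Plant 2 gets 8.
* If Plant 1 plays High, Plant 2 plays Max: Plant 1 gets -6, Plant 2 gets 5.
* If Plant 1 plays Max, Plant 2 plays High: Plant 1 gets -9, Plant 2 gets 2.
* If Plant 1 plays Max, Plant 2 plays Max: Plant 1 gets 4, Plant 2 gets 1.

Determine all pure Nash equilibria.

Plant 1 against High: payoffs 3, -9 → best response High.
Plant 1 against Max: payoffs -6, 4 → best response Max.
Plant 2 against High: payoffs 8, 5 → best response High.
Plant 2 against Max: payoffs 2, 1 → best response High.
Mutual best responses: (High, High).

The unique pure-strategy Nash equilibrium is (High, High).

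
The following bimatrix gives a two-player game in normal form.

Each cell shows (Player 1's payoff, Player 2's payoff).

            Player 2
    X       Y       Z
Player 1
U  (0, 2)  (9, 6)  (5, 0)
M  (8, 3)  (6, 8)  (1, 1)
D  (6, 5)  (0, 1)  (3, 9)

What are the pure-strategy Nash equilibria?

The unique pure-strategy Nash equilibrium is (U, Y).

(U, X): Player 1 can switch to M (0 → 8). Not NE.
(U, Y): Player 1 gets 9, best alternative 6; Player 2 gets 6, best alternative 2. No profitable deviation — NE.
(U, Z): Player 2 can switch to X (0 → 2). Not NE.
(M, X): Player 2 can switch to Y (3 → 8). Not NE.
(M, Y): Player 1 can switch to U (6 → 9). Not NE.
(M, Z): Player 1 can switch to U (1 → 5). Not NE.
(D, X): Player 1 can switch to M (6 → 8). Not NE.
(D, Y): Player 1 can switch to U (0 → 9). Not NE.
(D, Z): Player 1 can switch to U (3 → 5). Not NE.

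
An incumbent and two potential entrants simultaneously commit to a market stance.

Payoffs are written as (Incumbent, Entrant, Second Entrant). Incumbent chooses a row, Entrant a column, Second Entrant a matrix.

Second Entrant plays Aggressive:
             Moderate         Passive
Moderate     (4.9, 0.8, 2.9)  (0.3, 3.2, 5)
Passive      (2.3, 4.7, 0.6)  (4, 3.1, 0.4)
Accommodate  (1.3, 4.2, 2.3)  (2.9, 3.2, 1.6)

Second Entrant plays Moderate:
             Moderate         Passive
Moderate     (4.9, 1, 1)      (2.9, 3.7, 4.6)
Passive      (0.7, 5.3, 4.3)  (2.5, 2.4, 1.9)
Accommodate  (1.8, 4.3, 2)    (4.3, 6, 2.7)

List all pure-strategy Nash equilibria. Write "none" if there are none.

(Accommodate, Passive, Moderate)

For each strategy profile, look for a profitable unilateral deviation.
(Moderate, Moderate, Aggressive): Entrant can switch to Passive (0.8 → 3.2). Not NE.
(Moderate, Moderate, Moderate): Entrant can switch to Passive (1 → 3.7). Not NE.
(Moderate, Passive, Aggressive): Incumbent can switch to Passive (0.3 → 4). Not NE.
(Moderate, Passive, Moderate): Incumbent can switch to Accommodate (2.9 → 4.3). Not NE.
(Passive, Moderate, Aggressive): Incumbent can switch to Moderate (2.3 → 4.9). Not NE.
(Passive, Moderate, Moderate): Incumbent can switch to Moderate (0.7 → 4.9). Not NE.
(Passive, Passive, Aggressive): Entrant can switch to Moderate (3.1 → 4.7). Not NE.
(Passive, Passive, Moderate): Incumbent can switch to Moderate (2.5 → 2.9). Not NE.
(Accommodate, Passive, Moderate): Incumbent gets 4.3, best alternative 2.9; Entrant gets 6, best alternative 4.3; Second Entrant gets 2.7, best alternative 1.6. No profitable deviation — NE.
(The remaining 3 profiles each have a profitable deviation by the same check.)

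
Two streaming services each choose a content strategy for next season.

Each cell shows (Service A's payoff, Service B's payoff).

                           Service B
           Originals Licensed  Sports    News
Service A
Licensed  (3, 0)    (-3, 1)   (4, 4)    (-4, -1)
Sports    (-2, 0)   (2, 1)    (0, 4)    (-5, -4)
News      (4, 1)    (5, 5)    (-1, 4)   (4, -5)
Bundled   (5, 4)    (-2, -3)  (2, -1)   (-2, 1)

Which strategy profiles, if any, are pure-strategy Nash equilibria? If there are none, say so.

(Licensed, Originals): Service A can switch to News (3 → 4). Not NE.
(Licensed, Licensed): Service A can switch to Sports (-3 → 2). Not NE.
(Licensed, Sports): Service A gets 4, best alternative 2; Service B gets 4, best alternative 1. No profitable deviation — NE.
(Licensed, News): Service A can switch to News (-4 → 4). Not NE.
(Sports, Originals): Service A can switch to Licensed (-2 → 3). Not NE.
(Sports, Licensed): Service A can switch to News (2 → 5). Not NE.
(Sports, Sports): Service A can switch to Licensed (0 → 4). Not NE.
(News, Licensed): Service A gets 5, best alternative 2; Service B gets 5, best alternative 4. No profitable deviation — NE.
(Bundled, Originals): Service A gets 5, best alternative 4; Service B gets 4, best alternative 1. No profitable deviation — NE.
(The remaining 7 profiles each have a profitable deviation by the same check.)

(Licensed, Sports); (News, Licensed); (Bundled, Originals)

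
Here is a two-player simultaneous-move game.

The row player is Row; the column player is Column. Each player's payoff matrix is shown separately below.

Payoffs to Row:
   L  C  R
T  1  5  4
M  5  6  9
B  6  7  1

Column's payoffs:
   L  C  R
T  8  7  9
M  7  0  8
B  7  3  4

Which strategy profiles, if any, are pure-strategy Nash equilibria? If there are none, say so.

For each player, find the best response to each opponent profile; mutual best responses are the pure NE.
Row against L: payoffs 1, 5, 6 → best response B.
Row against C: payoffs 5, 6, 7 → best response B.
Row against R: payoffs 4, 9, 1 → best response M.
Column against T: payoffs 8, 7, 9 → best response R.
Column against M: payoffs 7, 0, 8 → best response R.
Column against B: payoffs 7, 3, 4 → best response L.
Mutual best responses: (M, R); (B, L).

(M, R); (B, L)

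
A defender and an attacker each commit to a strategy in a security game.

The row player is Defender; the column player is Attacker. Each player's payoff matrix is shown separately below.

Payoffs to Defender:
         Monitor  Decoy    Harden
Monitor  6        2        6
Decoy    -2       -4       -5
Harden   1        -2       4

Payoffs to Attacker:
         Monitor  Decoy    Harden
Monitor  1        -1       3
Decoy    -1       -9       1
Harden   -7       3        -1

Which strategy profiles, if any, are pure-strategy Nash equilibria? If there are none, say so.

(Monitor, Monitor): Attacker can switch to Harden (1 → 3). Not NE.
(Monitor, Decoy): Attacker can switch to Monitor (-1 → 1). Not NE.
(Monitor, Harden): Defender gets 6, best alternative 4; Attacker gets 3, best alternative 1. No profitable deviation — NE.
(Decoy, Monitor): Defender can switch to Monitor (-2 → 6). Not NE.
(Decoy, Decoy): Defender can switch to Monitor (-4 → 2). Not NE.
(Decoy, Harden): Defender can switch to Monitor (-5 → 6). Not NE.
(Harden, Monitor): Defender can switch to Monitor (1 → 6). Not NE.
(The remaining 2 profiles each have a profitable deviation by the same check.)

The unique pure-strategy Nash equilibrium is (Monitor, Harden).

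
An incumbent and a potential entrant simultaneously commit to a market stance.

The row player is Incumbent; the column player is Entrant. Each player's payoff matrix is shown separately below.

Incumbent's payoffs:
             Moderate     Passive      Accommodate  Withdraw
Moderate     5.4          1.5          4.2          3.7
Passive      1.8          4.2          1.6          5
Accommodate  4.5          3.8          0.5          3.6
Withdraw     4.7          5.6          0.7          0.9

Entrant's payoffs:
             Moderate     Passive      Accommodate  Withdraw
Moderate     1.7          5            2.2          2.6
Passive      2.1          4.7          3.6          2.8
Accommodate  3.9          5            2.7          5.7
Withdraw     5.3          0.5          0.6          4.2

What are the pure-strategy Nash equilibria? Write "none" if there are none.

No pure-strategy Nash equilibrium.

Incumbent against Moderate: payoffs 5.4, 1.8, 4.5, 4.7 → best response Moderate.
Incumbent against Passive: payoffs 1.5, 4.2, 3.8, 5.6 → best response Withdraw.
Incumbent against Accommodate: payoffs 4.2, 1.6, 0.5, 0.7 → best response Moderate.
Incumbent against Withdraw: payoffs 3.7, 5, 3.6, 0.9 → best response Passive.
Entrant against Moderate: payoffs 1.7, 5, 2.2, 2.6 → best response Passive.
Entrant against Passive: payoffs 2.1, 4.7, 3.6, 2.8 → best response Passive.
Entrant against Accommodate: payoffs 3.9, 5, 2.7, 5.7 → best response Withdraw.
Entrant against Withdraw: payoffs 5.3, 0.5, 0.6, 4.2 → best response Moderate.
No profile is a mutual best response for all players.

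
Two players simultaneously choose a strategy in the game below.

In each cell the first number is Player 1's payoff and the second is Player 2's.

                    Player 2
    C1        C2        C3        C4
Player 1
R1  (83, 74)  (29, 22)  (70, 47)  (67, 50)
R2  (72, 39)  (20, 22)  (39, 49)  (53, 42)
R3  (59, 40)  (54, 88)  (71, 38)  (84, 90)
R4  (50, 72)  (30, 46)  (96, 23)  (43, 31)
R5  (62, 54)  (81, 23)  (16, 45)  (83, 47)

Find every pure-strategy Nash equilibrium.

Pure-strategy Nash equilibria: (R1, C1) and (R3, C4)

Check each profile: it is a Nash equilibrium iff no player can strictly gain by switching unilaterally.
(R1, C1): Player 1 gets 83, best alternative 72; Player 2 gets 74, best alternative 50. No profitable deviation — NE.
(R1, C2): Player 1 can switch to R3 (29 → 54). Not NE.
(R1, C3): Player 1 can switch to R3 (70 → 71). Not NE.
(R1, C4): Player 1 can switch to R3 (67 → 84). Not NE.
(R2, C1): Player 1 can switch to R1 (72 → 83). Not NE.
(R2, C2): Player 1 can switch to R1 (20 → 29). Not NE.
(R2, C3): Player 1 can switch to R1 (39 → 70). Not NE.
(R2, C4): Player 1 can switch to R1 (53 → 67). Not NE.
(R3, C1): Player 1 can switch to R1 (59 → 83). Not NE.
(R3, C4): Player 1 gets 84, best alternative 83; Player 2 gets 90, best alternative 88. No profitable deviation — NE.
(The remaining 10 profiles each have a profitable deviation by the same check.)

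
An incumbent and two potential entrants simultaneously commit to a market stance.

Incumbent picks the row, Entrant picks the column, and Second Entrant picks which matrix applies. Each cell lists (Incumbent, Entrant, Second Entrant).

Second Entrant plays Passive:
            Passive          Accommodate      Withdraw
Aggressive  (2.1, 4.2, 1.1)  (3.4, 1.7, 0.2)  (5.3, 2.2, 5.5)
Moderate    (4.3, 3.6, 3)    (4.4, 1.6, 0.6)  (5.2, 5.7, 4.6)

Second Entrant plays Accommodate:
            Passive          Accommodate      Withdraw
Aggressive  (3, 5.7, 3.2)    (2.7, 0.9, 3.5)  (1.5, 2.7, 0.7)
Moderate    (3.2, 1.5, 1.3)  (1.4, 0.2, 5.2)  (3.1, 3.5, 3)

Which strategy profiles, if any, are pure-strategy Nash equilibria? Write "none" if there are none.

Incumbent against (Passive, Passive): payoffs 2.1, 4.3 → best response Moderate.
Incumbent against (Passive, Accommodate): payoffs 3, 3.2 → best response Moderate.
Incumbent against (Accommodate, Passive): payoffs 3.4, 4.4 → best response Moderate.
Incumbent against (Accommodate, Accommodate): payoffs 2.7, 1.4 → best response Aggressive.
Incumbent against (Withdraw, Passive): payoffs 5.3, 5.2 → best response Aggressive.
Incumbent against (Withdraw, Accommodate): payoffs 1.5, 3.1 → best response Moderate.
Entrant against (Aggressive, Passive): payoffs 4.2, 1.7, 2.2 → best response Passive.
Entrant against (Aggressive, Accommodate): payoffs 5.7, 0.9, 2.7 → best response Passive.
Entrant against (Moderate, Passive): payoffs 3.6, 1.6, 5.7 → best response Withdraw.
Entrant against (Moderate, Accommodate): payoffs 1.5, 0.2, 3.5 → best response Withdraw.
Second Entrant against (Aggressive, Passive): payoffs 1.1, 3.2 → best response Accommodate.
Second Entrant against (Aggressive, Accommodate): payoffs 0.2, 3.5 → best response Accommodate.
Second Entrant against (Aggressive, Withdraw): payoffs 5.5, 0.7 → best response Passive.
Second Entrant against (Moderate, Passive): payoffs 3, 1.3 → best response Passive.
Second Entrant against (Moderate, Accommodate): payoffs 0.6, 5.2 → best response Accommodate.
Second Entrant against (Moderate, Withdraw): payoffs 4.6, 3 → best response Passive.
No profile is a mutual best response for all players.

There is no pure-strategy Nash equilibrium.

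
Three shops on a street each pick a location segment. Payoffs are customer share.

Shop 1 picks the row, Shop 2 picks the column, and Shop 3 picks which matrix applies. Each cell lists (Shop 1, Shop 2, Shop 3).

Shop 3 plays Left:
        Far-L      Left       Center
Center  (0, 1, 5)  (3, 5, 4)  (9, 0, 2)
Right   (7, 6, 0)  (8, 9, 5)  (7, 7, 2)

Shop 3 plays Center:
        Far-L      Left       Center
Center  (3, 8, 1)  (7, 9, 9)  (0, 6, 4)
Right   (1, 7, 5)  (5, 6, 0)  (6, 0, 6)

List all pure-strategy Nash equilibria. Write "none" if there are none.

For each player, find the best response to each opponent profile; mutual best responses are the pure NE.
Shop 1 against (Far-L, Left): payoffs 0, 7 → best response Right.
Shop 1 against (Far-L, Center): payoffs 3, 1 → best response Center.
Shop 1 against (Left, Left): payoffs 3, 8 → best response Right.
Shop 1 against (Left, Center): payoffs 7, 5 → best response Center.
Shop 1 against (Center, Left): payoffs 9, 7 → best response Center.
Shop 1 against (Center, Center): payoffs 0, 6 → best response Right.
Shop 2 against (Center, Left): payoffs 1, 5, 0 → best response Left.
Shop 2 against (Center, Center): payoffs 8, 9, 6 → best response Left.
Shop 2 against (Right, Left): payoffs 6, 9, 7 → best response Left.
Shop 2 against (Right, Center): payoffs 7, 6, 0 → best response Far-L.
Shop 3 against (Center, Far-L): payoffs 5, 1 → best response Left.
Shop 3 against (Center, Left): payoffs 4, 9 → best response Center.
Shop 3 against (Center, Center): payoffs 2, 4 → best response Center.
Shop 3 against (Right, Far-L): payoffs 0, 5 → best response Center.
Shop 3 against (Right, Left): payoffs 5, 0 → best response Left.
Shop 3 against (Right, Center): payoffs 2, 6 → best response Center.
Mutual best responses: (Center, Left, Center); (Right, Left, Left).

(Center, Left, Center) and (Right, Left, Left)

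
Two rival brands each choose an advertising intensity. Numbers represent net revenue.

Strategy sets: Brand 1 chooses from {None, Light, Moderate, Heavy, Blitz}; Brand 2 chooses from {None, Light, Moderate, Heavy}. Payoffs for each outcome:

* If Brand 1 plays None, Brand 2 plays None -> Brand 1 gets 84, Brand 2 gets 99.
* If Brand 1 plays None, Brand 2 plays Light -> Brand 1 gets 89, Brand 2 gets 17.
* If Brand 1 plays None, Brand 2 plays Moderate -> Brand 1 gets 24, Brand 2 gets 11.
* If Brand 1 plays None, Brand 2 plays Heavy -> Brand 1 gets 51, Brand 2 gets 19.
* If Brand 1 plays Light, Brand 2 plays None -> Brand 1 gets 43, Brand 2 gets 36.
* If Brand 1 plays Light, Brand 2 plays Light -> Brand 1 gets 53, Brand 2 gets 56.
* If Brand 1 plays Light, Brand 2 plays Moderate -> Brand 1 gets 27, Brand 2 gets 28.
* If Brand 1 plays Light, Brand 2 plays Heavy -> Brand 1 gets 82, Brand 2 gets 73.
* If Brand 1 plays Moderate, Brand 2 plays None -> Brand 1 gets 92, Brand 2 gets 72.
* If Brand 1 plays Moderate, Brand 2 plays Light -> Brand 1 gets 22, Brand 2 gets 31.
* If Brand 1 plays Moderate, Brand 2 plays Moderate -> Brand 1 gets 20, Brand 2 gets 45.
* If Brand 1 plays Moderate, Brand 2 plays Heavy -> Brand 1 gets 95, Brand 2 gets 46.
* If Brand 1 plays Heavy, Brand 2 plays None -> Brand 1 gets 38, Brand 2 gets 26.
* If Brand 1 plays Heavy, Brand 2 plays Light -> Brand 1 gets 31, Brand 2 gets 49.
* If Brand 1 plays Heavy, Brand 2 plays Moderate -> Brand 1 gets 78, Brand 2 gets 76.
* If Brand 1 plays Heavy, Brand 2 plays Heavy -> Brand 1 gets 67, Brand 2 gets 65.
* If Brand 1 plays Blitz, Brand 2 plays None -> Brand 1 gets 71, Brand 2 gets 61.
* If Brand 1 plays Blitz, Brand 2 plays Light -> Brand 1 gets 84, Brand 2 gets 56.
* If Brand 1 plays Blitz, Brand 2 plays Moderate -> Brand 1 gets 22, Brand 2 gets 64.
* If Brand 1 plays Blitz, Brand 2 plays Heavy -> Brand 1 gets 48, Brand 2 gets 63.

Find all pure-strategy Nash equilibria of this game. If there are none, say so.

Brand 1 against None: payoffs 84, 43, 92, 38, 71 → best response Moderate.
Brand 1 against Light: payoffs 89, 53, 22, 31, 84 → best response None.
Brand 1 against Moderate: payoffs 24, 27, 20, 78, 22 → best response Heavy.
Brand 1 against Heavy: payoffs 51, 82, 95, 67, 48 → best response Moderate.
Brand 2 against None: payoffs 99, 17, 11, 19 → best response None.
Brand 2 against Light: payoffs 36, 56, 28, 73 → best response Heavy.
Brand 2 against Moderate: payoffs 72, 31, 45, 46 → best response None.
Brand 2 against Heavy: payoffs 26, 49, 76, 65 → best response Moderate.
Brand 2 against Blitz: payoffs 61, 56, 64, 63 → best response Moderate.
Mutual best responses: (Moderate, None); (Heavy, Moderate).

Pure-strategy Nash equilibria: (Moderate, None), (Heavy, Moderate)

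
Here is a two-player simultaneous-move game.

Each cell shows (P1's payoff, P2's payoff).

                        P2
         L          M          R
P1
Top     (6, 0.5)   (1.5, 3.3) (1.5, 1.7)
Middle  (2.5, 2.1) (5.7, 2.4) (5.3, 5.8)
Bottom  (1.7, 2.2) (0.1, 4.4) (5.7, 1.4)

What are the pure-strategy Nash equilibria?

There is no pure-strategy Nash equilibrium.

P1 against L: payoffs 6, 2.5, 1.7 → best response Top.
P1 against M: payoffs 1.5, 5.7, 0.1 → best response Middle.
P1 against R: payoffs 1.5, 5.3, 5.7 → best response Bottom.
P2 against Top: payoffs 0.5, 3.3, 1.7 → best response M.
P2 against Middle: payoffs 2.1, 2.4, 5.8 → best response R.
P2 against Bottom: payoffs 2.2, 4.4, 1.4 → best response M.
No profile is a mutual best response for all players.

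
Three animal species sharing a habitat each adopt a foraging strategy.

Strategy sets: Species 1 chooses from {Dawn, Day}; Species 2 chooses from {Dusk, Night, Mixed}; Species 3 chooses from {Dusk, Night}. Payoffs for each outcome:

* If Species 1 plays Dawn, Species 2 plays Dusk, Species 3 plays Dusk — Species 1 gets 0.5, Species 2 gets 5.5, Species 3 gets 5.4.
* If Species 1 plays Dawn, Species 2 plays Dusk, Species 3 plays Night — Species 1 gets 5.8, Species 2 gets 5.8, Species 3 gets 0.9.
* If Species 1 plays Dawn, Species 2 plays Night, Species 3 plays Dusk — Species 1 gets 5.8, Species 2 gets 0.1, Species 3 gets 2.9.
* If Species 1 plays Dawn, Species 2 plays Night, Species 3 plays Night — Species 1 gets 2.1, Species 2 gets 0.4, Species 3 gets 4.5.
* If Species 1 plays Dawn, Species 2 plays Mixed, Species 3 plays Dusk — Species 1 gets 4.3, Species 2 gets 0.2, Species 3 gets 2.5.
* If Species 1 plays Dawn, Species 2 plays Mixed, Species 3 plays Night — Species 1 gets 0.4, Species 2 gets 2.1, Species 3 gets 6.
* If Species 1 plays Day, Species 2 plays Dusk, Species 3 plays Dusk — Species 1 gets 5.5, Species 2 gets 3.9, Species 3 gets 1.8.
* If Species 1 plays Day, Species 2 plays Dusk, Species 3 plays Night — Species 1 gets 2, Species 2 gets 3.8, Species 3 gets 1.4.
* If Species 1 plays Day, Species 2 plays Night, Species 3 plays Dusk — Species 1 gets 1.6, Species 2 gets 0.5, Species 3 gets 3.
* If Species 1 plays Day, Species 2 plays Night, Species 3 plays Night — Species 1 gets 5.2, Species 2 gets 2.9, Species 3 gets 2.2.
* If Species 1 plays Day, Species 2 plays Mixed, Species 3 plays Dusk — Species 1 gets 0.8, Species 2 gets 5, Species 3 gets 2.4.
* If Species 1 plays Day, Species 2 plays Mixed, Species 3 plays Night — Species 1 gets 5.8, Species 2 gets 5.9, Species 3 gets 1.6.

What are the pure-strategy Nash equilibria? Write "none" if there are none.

Check each profile: it is a Nash equilibrium iff no player can strictly gain by switching unilaterally.
(Dawn, Dusk, Dusk): Species 1 can switch to Day (0.5 → 5.5). Not NE.
(Dawn, Dusk, Night): Species 3 can switch to Dusk (0.9 → 5.4). Not NE.
(Dawn, Night, Dusk): Species 2 can switch to Dusk (0.1 → 5.5). Not NE.
(Dawn, Night, Night): Species 1 can switch to Day (2.1 → 5.2). Not NE.
(Dawn, Mixed, Dusk): Species 2 can switch to Dusk (0.2 → 5.5). Not NE.
(Dawn, Mixed, Night): Species 1 can switch to Day (0.4 → 5.8). Not NE.
(Day, Dusk, Dusk): Species 2 can switch to Mixed (3.9 → 5). Not NE.
(Day, Dusk, Night): Species 1 can switch to Dawn (2 → 5.8). Not NE.
(Day, Night, Dusk): Species 1 can switch to Dawn (1.6 → 5.8). Not NE.
(Day, Night, Night): Species 2 can switch to Dusk (2.9 → 3.8). Not NE.
(Day, Mixed, Dusk): Species 1 can switch to Dawn (0.8 → 4.3). Not NE.
(Day, Mixed, Night): Species 3 can switch to Dusk (1.6 → 2.4). Not NE.

none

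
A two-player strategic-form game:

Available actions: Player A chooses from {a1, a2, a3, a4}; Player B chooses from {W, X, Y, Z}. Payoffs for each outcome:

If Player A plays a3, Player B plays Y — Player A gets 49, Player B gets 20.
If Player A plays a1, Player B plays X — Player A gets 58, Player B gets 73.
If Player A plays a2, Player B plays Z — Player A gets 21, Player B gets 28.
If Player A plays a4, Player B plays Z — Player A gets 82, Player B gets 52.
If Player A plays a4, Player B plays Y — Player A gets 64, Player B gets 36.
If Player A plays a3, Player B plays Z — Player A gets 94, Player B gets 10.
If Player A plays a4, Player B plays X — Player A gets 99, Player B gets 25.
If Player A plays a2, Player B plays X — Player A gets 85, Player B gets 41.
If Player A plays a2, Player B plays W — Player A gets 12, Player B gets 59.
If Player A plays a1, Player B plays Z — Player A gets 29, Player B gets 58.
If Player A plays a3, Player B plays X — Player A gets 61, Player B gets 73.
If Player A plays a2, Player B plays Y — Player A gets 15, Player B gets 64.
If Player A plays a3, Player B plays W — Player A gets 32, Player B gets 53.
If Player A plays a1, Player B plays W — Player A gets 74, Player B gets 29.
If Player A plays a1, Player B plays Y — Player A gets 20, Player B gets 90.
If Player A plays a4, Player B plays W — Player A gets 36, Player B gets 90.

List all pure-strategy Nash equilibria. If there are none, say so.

There is no pure-strategy Nash equilibrium.

Player A against W: payoffs 74, 12, 32, 36 → best response a1.
Player A against X: payoffs 58, 85, 61, 99 → best response a4.
Player A against Y: payoffs 20, 15, 49, 64 → best response a4.
Player A against Z: payoffs 29, 21, 94, 82 → best response a3.
Player B against a1: payoffs 29, 73, 90, 58 → best response Y.
Player B against a2: payoffs 59, 41, 64, 28 → best response Y.
Player B against a3: payoffs 53, 73, 20, 10 → best response X.
Player B against a4: payoffs 90, 25, 36, 52 → best response W.
No profile is a mutual best response for all players.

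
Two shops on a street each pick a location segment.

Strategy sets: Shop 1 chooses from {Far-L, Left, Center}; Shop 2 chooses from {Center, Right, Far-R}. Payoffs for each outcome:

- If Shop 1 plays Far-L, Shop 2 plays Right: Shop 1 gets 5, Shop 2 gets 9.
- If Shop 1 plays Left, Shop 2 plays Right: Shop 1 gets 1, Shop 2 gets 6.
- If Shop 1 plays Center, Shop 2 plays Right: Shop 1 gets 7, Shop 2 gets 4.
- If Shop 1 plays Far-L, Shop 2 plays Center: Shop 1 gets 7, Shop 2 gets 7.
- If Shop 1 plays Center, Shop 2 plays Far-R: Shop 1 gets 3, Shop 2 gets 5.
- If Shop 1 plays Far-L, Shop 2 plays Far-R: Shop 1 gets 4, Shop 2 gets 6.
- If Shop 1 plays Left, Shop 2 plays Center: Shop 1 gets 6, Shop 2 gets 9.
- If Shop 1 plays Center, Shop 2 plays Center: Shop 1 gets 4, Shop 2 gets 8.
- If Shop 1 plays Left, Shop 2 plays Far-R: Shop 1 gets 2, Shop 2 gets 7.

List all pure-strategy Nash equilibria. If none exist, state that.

none

For each strategy profile, look for a profitable unilateral deviation.
(Far-L, Center): Shop 2 can switch to Right (7 → 9). Not NE.
(Far-L, Right): Shop 1 can switch to Center (5 → 7). Not NE.
(Far-L, Far-R): Shop 2 can switch to Center (6 → 7). Not NE.
(Left, Center): Shop 1 can switch to Far-L (6 → 7). Not NE.
(Left, Right): Shop 1 can switch to Far-L (1 → 5). Not NE.
(Left, Far-R): Shop 1 can switch to Far-L (2 → 4). Not NE.
(Center, Center): Shop 1 can switch to Far-L (4 → 7). Not NE.
(Center, Right): Shop 2 can switch to Center (4 → 8). Not NE.
(Center, Far-R): Shop 1 can switch to Far-L (3 → 4). Not NE.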